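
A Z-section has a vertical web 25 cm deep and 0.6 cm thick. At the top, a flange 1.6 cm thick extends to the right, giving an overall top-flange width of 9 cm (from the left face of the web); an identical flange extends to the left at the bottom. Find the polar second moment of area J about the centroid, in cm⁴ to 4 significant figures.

J ≈ 5169 cm⁴

Break the section into simple shapes (no overlaps), measuring from the bottom-left corner of the bounding box.
Web: 0.6 × 25, A = 15 cm², y = 12.5 cm, Ī = 781.25 cm⁴.
Top flange (beyond web): 8.4 × 1.6, A = 13.44 cm², y = 24.2 cm, Ī = 2.8672 cm⁴.
Bottom flange (beyond web): 8.4 × 1.6, A = 13.44 cm², y = 0.8 cm, Ī = 2.8672 cm⁴.
Centroid: ȳ = ΣA·y / ΣA = 12.5 cm.
Transfer each piece to the centroidal x-axis using Ī + A·d² with d = y − 12.5:
  web: d = 0 cm → contributes +781.25 cm⁴
  top flange (beyond web): d = 11.7 cm → contributes +1842.67 cm⁴
  bottom flange (beyond web): d = -11.7 cm → contributes +1842.67 cm⁴
Total I = 4466.59 cm⁴.
For the y-axis: x̄ = 8.7 cm.
Repeating about the centroidal y-axis gives I_y = 702.824 cm⁴.
Polar second moment: J = I_x + I_y = 5169.41 cm⁴.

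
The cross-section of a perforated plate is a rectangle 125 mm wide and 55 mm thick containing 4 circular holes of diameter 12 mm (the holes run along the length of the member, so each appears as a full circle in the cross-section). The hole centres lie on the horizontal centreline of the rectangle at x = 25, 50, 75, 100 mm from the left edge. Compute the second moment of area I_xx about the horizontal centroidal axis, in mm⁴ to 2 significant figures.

I_xx ≈ 1.7 × 10⁶ mm⁴

Split into non-overlapping primitives; take the origin at the lower-left of the bounding box.
Plate: 125 × 55, A = 6 875 mm², y = 27.5 mm, Ī = 1 733 073 mm⁴.
Hole 1 (subtracted): ⌀12, A = 113.1 mm², y = 27.5 mm, Ī = 1 018 mm⁴.
Hole 2 (subtracted): ⌀12, A = 113.1 mm², y = 27.5 mm, Ī = 1 018 mm⁴.
Hole 3 (subtracted): ⌀12, A = 113.1 mm², y = 27.5 mm, Ī = 1 018 mm⁴.
Hole 4 (subtracted): ⌀12, A = 113.1 mm², y = 27.5 mm, Ī = 1 018 mm⁴.
By symmetry the centroid is at mid-height, ȳ = 27.5 mm.
All pieces are centred on the horizontal centroidal axis, so I = ΣĪ (holes subtracted) = 1 729 001 mm⁴.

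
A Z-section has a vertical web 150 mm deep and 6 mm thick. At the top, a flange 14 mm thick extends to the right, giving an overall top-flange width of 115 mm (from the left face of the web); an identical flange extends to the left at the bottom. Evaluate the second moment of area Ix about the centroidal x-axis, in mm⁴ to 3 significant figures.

Treat the section as a set of non-overlapping primitives; coordinates are from the bounding-box lower-left.
Web: 6 × 150, A = 900 mm², y = 75 mm, Ī = 1 687 500 mm⁴.
Top flange (beyond web): 109 × 14, A = 1 526 mm², y = 143 mm, Ī = 24 925 mm⁴.
Bottom flange (beyond web): 109 × 14, A = 1 526 mm², y = 7 mm, Ī = 24 925 mm⁴.
Centroid: ȳ = ΣA·y / ΣA = 75 mm.
Transfer each piece to the centroidal x-axis using Ī + A·d² with d = y − 75:
  web: d = 0 mm → contributes +1 687 500 mm⁴
  top flange (beyond web): d = 68 mm → contributes +7 081 149 mm⁴
  bottom flange (beyond web): d = -68 mm → contributes +7 081 149 mm⁴
Total I = 15 849 797 mm⁴.

Ix ≈ 1.58 × 10⁷ mm⁴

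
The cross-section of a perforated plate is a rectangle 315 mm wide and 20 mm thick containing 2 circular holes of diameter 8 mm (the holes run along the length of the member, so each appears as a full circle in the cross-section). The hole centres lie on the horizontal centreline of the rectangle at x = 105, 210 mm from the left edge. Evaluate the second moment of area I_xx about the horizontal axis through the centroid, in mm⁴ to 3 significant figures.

I_xx ≈ 2.10 × 10⁵ mm⁴

Decompose the section into non-overlapping parts with the origin at the bottom-left of its bounding rectangle.
Plate: 315 × 20, A = 6 300 mm², y = 10 mm, Ī = 210 000 mm⁴.
Hole 1 (subtracted): ⌀8, A = 50.265 mm², y = 10 mm, Ī = 201.06 mm⁴.
Hole 2 (subtracted): ⌀8, A = 50.265 mm², y = 10 mm, Ī = 201.06 mm⁴.
By symmetry the centroid is at mid-height, ȳ = 10 mm.
All pieces are centred on the horizontal axis through the centroid, so I = ΣĪ (holes subtracted) = 209 598 mm⁴.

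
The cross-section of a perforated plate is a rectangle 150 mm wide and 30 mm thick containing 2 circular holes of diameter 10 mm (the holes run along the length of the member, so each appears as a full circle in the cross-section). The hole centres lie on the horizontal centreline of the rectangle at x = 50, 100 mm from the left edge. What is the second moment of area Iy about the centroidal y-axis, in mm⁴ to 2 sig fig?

Treat the section as a set of non-overlapping primitives; coordinates are from the bounding-box lower-left.
Plate: 150 × 30, A = 4 500 mm², x = 75 mm, Ī = 8 437 500 mm⁴.
Hole 1 (subtracted): ⌀10, A = 78.54 mm², x = 50 mm, Ī = 490.9 mm⁴.
Hole 2 (subtracted): ⌀10, A = 78.54 mm², x = 100 mm, Ī = 490.9 mm⁴.
By symmetry the centroid is at mid-width, x̄ = 75 mm.
Transfer each piece to the centroidal y-axis using Ī + A·d² with d = x − 75:
  plate: d = 0 mm → contributes +8 437 500 mm⁴
  hole 1: d = -25 mm → contributes −49 578 mm⁴
  hole 2: d = 25 mm → contributes −49 578 mm⁴
Total I = 8 338 343 mm⁴.

Iy ≈ 8.3 × 10⁶ mm⁴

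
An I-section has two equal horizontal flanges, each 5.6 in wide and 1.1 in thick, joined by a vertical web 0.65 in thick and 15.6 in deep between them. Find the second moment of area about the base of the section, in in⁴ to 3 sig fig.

Decompose the section into non-overlapping parts with the origin at the bottom-left of its bounding rectangle.
Bottom flange: 5.6 × 1.1, A = 6.16 in², y = 0.55 in, Ī = 0.62113 in⁴.
Web: 0.65 × 15.6, A = 10.14 in², y = 8.9 in, Ī = 205.64 in⁴.
Top flange: 5.6 × 1.1, A = 6.16 in², y = 17.25 in, Ī = 0.62113 in⁴.
Transfer each piece to a horizontal axis along the bottom face using Ī + A·d² with d = y − 0:
  bottom flange: d = 0.55 in → contributes +2.4845 in⁴
  web: d = 8.9 in → contributes +1008.8 in⁴
  top flange: d = 17.25 in → contributes +1833.6 in⁴
Total I = 2844.9 in⁴.

I_base ≈ 2840 in⁴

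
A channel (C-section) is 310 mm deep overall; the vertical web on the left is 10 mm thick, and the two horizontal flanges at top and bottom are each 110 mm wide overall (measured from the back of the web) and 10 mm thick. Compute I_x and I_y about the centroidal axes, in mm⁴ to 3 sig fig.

I_x ≈ 6.98 × 10⁷ mm⁴, I_y ≈ 5.37 × 10⁶ mm⁴

Treat the section as a set of non-overlapping primitives; coordinates are from the bounding-box lower-left.
Web: 10 × 310, A = 3 100 mm², y = 155 mm, Ī = 24 825 833 mm⁴.
Top flange (beyond web): 100 × 10, A = 1 000 mm², y = 305 mm, Ī = 8333.3 mm⁴.
Bottom flange (beyond web): 100 × 10, A = 1 000 mm², y = 5 mm, Ī = 8333.3 mm⁴.
By symmetry the centroid is at mid-height, ȳ = 155 mm.
Transfer each piece to the centroidal x-axis using Ī + A·d² with d = y − 155:
  web: d = 0 mm → contributes +24 825 833 mm⁴
  top flange (beyond web): d = 150 mm → contributes +22 508 333 mm⁴
  bottom flange (beyond web): d = -150 mm → contributes +22 508 333 mm⁴
Total I = 69 842 500 mm⁴.
For the y-axis: x̄ = 26.569 mm.
Repeating about the centroidal y-axis gives I_y = 5 369 951 mm⁴.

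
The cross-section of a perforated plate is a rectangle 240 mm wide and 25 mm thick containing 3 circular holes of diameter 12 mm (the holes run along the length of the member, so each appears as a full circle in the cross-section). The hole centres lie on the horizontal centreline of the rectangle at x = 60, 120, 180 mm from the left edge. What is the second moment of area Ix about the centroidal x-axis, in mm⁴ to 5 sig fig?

Decompose the section into non-overlapping parts with the origin at the bottom-left of its bounding rectangle.
Plate: 240 × 25, A = 6 000 mm², y = 12.5 mm, Ī = 312 500 mm⁴.
Hole 1 (subtracted): ⌀12, A = 113.0973 mm², y = 12.5 mm, Ī = 1017.876 mm⁴.
Hole 2 (subtracted): ⌀12, A = 113.0973 mm², y = 12.5 mm, Ī = 1017.876 mm⁴.
Hole 3 (subtracted): ⌀12, A = 113.0973 mm², y = 12.5 mm, Ī = 1017.876 mm⁴.
By symmetry the centroid is at mid-height, ȳ = 12.5 mm.
All pieces are centred on the centroidal x-axis, so I = ΣĪ (holes subtracted) = 309446.4 mm⁴.

Ix ≈ 3.0945 × 10⁵ mm⁴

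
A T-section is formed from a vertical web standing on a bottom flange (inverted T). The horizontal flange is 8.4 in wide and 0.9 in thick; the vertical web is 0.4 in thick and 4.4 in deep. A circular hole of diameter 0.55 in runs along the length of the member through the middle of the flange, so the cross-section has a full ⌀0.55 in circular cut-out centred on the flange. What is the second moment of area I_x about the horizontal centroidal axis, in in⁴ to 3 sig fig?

Split into non-overlapping primitives; take the origin at the lower-left of the bounding box.
Flange: 8.4 × 0.9, A = 7.56 in², y = 0.45 in, Ī = 0.5103 in⁴.
Web: 0.4 × 4.4, A = 1.76 in², y = 3.1 in, Ī = 2.8395 in⁴.
Hole (subtracted): ⌀0.55, A = 0.23758 in², y = 0.45 in, Ī = 0.0044918 in⁴.
Centroid: ȳ = ΣA·y / ΣA = 0.96352 in.
Transfer each piece to the horizontal centroidal axis using Ī + A·d² with d = y − 0.96352:
  flange: d = -0.51352 in → contributes +2.5039 in⁴
  web: d = 2.1365 in → contributes +10.873 in⁴
  hole: d = -0.51352 in → contributes −0.067143 in⁴
Total I = 13.31 in⁴.

I_x ≈ 13.3 in⁴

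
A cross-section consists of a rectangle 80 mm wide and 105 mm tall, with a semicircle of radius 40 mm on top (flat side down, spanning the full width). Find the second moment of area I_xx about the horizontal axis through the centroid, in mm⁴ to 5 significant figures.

I_xx ≈ 1.7336 × 10⁷ mm⁴

Decompose the section into non-overlapping parts with the origin at the bottom-left of its bounding rectangle.
Rectangular body: 80 × 105, A = 8 400 mm², y = 52.5 mm, Ī = 7 717 500 mm⁴.
Semicircular cap: semicircle r = 40, A = 2513.274 mm², y = 121.9765 mm, Ī = 280977.8 mm⁴.
Centroid: ȳ = ΣA·y / ΣA = 68.50011 mm.
Transfer each piece to the horizontal axis through the centroid using Ī + A·d² with d = y − 68.50011:
  rectangular body: d = -16.00011 mm → contributes +9 867 929 mm⁴
  semicircular cap: d = 53.47642 mm → contributes +7 468 257 mm⁴
Total I = 17 336 186 mm⁴.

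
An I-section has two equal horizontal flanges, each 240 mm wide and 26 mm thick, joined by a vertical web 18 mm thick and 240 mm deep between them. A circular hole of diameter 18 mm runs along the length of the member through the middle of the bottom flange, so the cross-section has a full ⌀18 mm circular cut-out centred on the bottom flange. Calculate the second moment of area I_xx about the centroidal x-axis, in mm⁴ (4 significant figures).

Treat the section as a set of non-overlapping primitives; coordinates are from the bounding-box lower-left.
Bottom flange: 240 × 26, A = 6 240 mm², y = 13 mm, Ī = 351 520 mm⁴.
Web: 18 × 240, A = 4 320 mm², y = 146 mm, Ī = 20 736 000 mm⁴.
Top flange: 240 × 26, A = 6 240 mm², y = 279 mm, Ī = 351 520 mm⁴.
Hole (subtracted): ⌀18, A = 254.469 mm², y = 13 mm, Ī = 5 153 mm⁴.
Centroid: ȳ = ΣA·y / ΣA = 148.046 mm.
Transfer each piece to the centroidal x-axis using Ī + A·d² with d = y − 148.046:
  bottom flange: d = -135.046 mm → contributes +114 152 242 mm⁴
  web: d = -2.04553 mm → contributes +20 754 076 mm⁴
  top flange: d = 130.954 mm → contributes +107 361 737 mm⁴
  hole: d = -135.046 mm → contributes −4 645 979 mm⁴
Total I = 237 622 075 mm⁴.

I_xx ≈ 2.376 × 10⁸ mm⁴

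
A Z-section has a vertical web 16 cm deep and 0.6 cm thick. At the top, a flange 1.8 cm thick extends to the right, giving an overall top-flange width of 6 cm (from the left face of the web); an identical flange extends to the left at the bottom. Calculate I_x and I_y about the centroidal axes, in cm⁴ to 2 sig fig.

I_x ≈ 1200 cm⁴, I_y ≈ 220 cm⁴

Decompose the section into non-overlapping parts with the origin at the bottom-left of its bounding rectangle.
Web: 0.6 × 16, A = 9.6 cm², y = 8 cm, Ī = 204.8 cm⁴.
Top flange (beyond web): 5.4 × 1.8, A = 9.72 cm², y = 15.1 cm, Ī = 2.624 cm⁴.
Bottom flange (beyond web): 5.4 × 1.8, A = 9.72 cm², y = 0.9 cm, Ī = 2.624 cm⁴.
Centroid: ȳ = ΣA·y / ΣA = 8 cm.
Transfer each piece to the centroidal x-axis using Ī + A·d² with d = y − 8:
  web: d = 0 cm → contributes +204.8 cm⁴
  top flange (beyond web): d = 7.1 cm → contributes +492.6 cm⁴
  bottom flange (beyond web): d = -7.1 cm → contributes +492.6 cm⁴
Total I = 1 190 cm⁴.
For the y-axis: x̄ = 5.7 cm.
Repeating about the centroidal y-axis gives I_y = 222.5 cm⁴.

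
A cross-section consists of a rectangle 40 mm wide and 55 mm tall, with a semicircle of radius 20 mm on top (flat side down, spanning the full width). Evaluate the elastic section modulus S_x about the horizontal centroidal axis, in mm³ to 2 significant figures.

S_x ≈ 3.1 × 10⁴ mm³

Split into non-overlapping primitives; take the origin at the lower-left of the bounding box.
Rectangular body: 40 × 55, A = 2 200 mm², y = 27.5 mm, Ī = 554 583 mm⁴.
Semicircular cap: semicircle r = 20, A = 628.3 mm², y = 63.49 mm, Ī = 17 561 mm⁴.
Centroid: ȳ = ΣA·y / ΣA = 35.49 mm.
Transfer each piece to the horizontal centroidal axis using Ī + A·d² with d = y − 35.49:
  rectangular body: d = -7.995 mm → contributes +695 203 mm⁴
  semicircular cap: d = 27.99 mm → contributes +509 930 mm⁴
Total I = 1 205 133 mm⁴.
Extreme fibre distance c = 39.51 mm; S = I/c = 30 506 mm³.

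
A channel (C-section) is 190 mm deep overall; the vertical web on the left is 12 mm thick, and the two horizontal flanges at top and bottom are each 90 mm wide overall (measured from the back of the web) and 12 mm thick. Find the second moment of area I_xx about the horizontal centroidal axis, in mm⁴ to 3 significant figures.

Break the section into simple shapes (no overlaps), measuring from the bottom-left corner of the bounding box.
Web: 12 × 190, A = 2 280 mm², y = 95 mm, Ī = 6 859 000 mm⁴.
Top flange (beyond web): 78 × 12, A = 936 mm², y = 184 mm, Ī = 11 232 mm⁴.
Bottom flange (beyond web): 78 × 12, A = 936 mm², y = 6 mm, Ī = 11 232 mm⁴.
By symmetry the centroid is at mid-height, ȳ = 95 mm.
Transfer each piece to the horizontal centroidal axis using Ī + A·d² with d = y − 95:
  web: d = 0 mm → contributes +6 859 000 mm⁴
  top flange (beyond web): d = 89 mm → contributes +7 425 288 mm⁴
  bottom flange (beyond web): d = -89 mm → contributes +7 425 288 mm⁴
Total I = 21 709 576 mm⁴.

I_xx ≈ 2.17 × 10⁷ mm⁴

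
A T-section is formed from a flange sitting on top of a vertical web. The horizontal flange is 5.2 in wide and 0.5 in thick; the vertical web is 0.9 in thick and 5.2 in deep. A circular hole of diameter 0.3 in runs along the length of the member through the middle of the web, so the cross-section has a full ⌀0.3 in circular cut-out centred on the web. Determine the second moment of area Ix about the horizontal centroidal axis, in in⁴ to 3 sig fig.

Ix ≈ 24.1 in⁴

Break the section into simple shapes (no overlaps), measuring from the bottom-left corner of the bounding box.
Flange: 5.2 × 0.5, A = 2.6 in², y = 5.45 in, Ī = 0.054167 in⁴.
Web: 0.9 × 5.2, A = 4.68 in², y = 2.6 in, Ī = 10.546 in⁴.
Hole (subtracted): ⌀0.3, A = 0.070686 in², y = 2.6 in, Ī = 0.00039761 in⁴.
Centroid: ȳ = ΣA·y / ΣA = 3.6278 in.
Transfer each piece to the horizontal centroidal axis using Ī + A·d² with d = y − 3.6278:
  flange: d = 1.8222 in → contributes +8.6869 in⁴
  web: d = -1.0278 in → contributes +15.49 in⁴
  hole: d = -1.0278 in → contributes −0.075074 in⁴
Total I = 24.102 in⁴.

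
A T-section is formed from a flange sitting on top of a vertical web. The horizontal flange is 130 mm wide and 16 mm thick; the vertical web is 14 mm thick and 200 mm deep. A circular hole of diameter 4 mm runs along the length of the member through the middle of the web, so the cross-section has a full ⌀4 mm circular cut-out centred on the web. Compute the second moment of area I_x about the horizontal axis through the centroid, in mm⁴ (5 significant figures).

Split into non-overlapping primitives; take the origin at the lower-left of the bounding box.
Flange: 130 × 16, A = 2 080 mm², y = 208 mm, Ī = 44373.33 mm⁴.
Web: 14 × 200, A = 2 800 mm², y = 100 mm, Ī = 9 333 333 mm⁴.
Hole (subtracted): ⌀4, A = 12.56637 mm², y = 100 mm, Ī = 12.56637 mm⁴.
Centroid: ȳ = ΣA·y / ΣA = 146.1516 mm.
Transfer each piece to the horizontal axis through the centroid using Ī + A·d² with d = y − 146.1516:
  flange: d = 61.84837 mm → contributes +8 000 833 mm⁴
  web: d = -46.15163 mm → contributes +15 297 258 mm⁴
  hole: d = -46.15163 mm → contributes −26778.6 mm⁴
Total I = 23 271 312 mm⁴.

I_x ≈ 2.3271 × 10⁷ mm⁴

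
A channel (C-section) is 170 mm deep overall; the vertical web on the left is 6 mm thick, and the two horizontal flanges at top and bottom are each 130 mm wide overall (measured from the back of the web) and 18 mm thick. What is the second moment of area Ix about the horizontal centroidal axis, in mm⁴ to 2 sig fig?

Split into non-overlapping primitives; take the origin at the lower-left of the bounding box.
Web: 6 × 170, A = 1 020 mm², y = 85 mm, Ī = 2 456 500 mm⁴.
Top flange (beyond web): 124 × 18, A = 2 232 mm², y = 161 mm, Ī = 60 264 mm⁴.
Bottom flange (beyond web): 124 × 18, A = 2 232 mm², y = 9 mm, Ī = 60 264 mm⁴.
By symmetry the centroid is at mid-height, ȳ = 85 mm.
Transfer each piece to the horizontal centroidal axis using Ī + A·d² with d = y − 85:
  web: d = 0 mm → contributes +2 456 500 mm⁴
  top flange (beyond web): d = 76 mm → contributes +12 952 296 mm⁴
  bottom flange (beyond web): d = -76 mm → contributes +12 952 296 mm⁴
Total I = 28 361 092 mm⁴.

Ix ≈ 2.8 × 10⁷ mm⁴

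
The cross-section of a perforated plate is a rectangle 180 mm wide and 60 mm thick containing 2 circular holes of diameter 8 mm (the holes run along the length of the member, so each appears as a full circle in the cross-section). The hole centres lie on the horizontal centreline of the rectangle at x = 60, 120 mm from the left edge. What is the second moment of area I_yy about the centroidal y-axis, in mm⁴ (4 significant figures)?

I_yy ≈ 2.907 × 10⁷ mm⁴

Treat the section as a set of non-overlapping primitives; coordinates are from the bounding-box lower-left.
Plate: 180 × 60, A = 10 800 mm², x = 90 mm, Ī = 29 160 000 mm⁴.
Hole 1 (subtracted): ⌀8, A = 50.2655 mm², x = 60 mm, Ī = 201.062 mm⁴.
Hole 2 (subtracted): ⌀8, A = 50.2655 mm², x = 120 mm, Ī = 201.062 mm⁴.
By symmetry the centroid is at mid-width, x̄ = 90 mm.
Transfer each piece to the centroidal y-axis using Ī + A·d² with d = x − 90:
  plate: d = 0 mm → contributes +29 160 000 mm⁴
  hole 1: d = -30 mm → contributes −45 440 mm⁴
  hole 2: d = 30 mm → contributes −45 440 mm⁴
Total I = 29 069 120 mm⁴.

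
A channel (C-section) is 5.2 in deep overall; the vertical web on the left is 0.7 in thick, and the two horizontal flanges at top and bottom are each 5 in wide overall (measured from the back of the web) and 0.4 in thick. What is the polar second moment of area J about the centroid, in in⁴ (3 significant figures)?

J ≈ 44.6 in⁴

Decompose the section into non-overlapping parts with the origin at the bottom-left of its bounding rectangle.
Web: 0.7 × 5.2, A = 3.64 in², y = 2.6 in, Ī = 8.2021 in⁴.
Top flange (beyond web): 4.3 × 0.4, A = 1.72 in², y = 5 in, Ī = 0.022933 in⁴.
Bottom flange (beyond web): 4.3 × 0.4, A = 1.72 in², y = 0.2 in, Ī = 0.022933 in⁴.
By symmetry the centroid is at mid-height, ȳ = 2.6 in.
Transfer each piece to the centroidal x-axis using Ī + A·d² with d = y − 2.6:
  web: d = 0 in → contributes +8.2021 in⁴
  top flange (beyond web): d = 2.4 in → contributes +9.9301 in⁴
  bottom flange (beyond web): d = -2.4 in → contributes +9.9301 in⁴
Total I = 28.062 in⁴.
For the y-axis: x̄ = 1.5647 in.
Repeating about the centroidal y-axis gives I_y = 16.503 in⁴.
Polar second moment: J = I_x + I_y = 44.565 in⁴.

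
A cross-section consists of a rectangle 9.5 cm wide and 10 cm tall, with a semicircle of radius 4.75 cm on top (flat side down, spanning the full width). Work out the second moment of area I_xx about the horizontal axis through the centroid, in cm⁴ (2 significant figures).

I_xx ≈ 2100 cm⁴

Decompose the section into non-overlapping parts with the origin at the bottom-left of its bounding rectangle.
Rectangular body: 9.5 × 10, A = 95 cm², y = 5 cm, Ī = 791.7 cm⁴.
Semicircular cap: semicircle r = 4.75, A = 35.44 cm², y = 12.02 cm, Ī = 55.87 cm⁴.
Centroid: ȳ = ΣA·y / ΣA = 6.906 cm.
Transfer each piece to the horizontal axis through the centroid using Ī + A·d² with d = y − 6.906:
  rectangular body: d = -1.906 cm → contributes +1 137 cm⁴
  semicircular cap: d = 5.11 cm → contributes +981.2 cm⁴
Total I = 2 118 cm⁴.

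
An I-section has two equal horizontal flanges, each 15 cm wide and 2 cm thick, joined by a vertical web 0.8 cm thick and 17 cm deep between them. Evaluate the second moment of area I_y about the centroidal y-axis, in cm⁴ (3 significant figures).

I_y ≈ 1130 cm⁴

Break the section into simple shapes (no overlaps), measuring from the bottom-left corner of the bounding box.
Bottom flange: 15 × 2, A = 30 cm², x = 7.5 cm, Ī = 562.5 cm⁴.
Web: 0.8 × 17, A = 13.6 cm², x = 7.5 cm, Ī = 0.72533 cm⁴.
Top flange: 15 × 2, A = 30 cm², x = 7.5 cm, Ī = 562.5 cm⁴.
By symmetry the centroid is at mid-width, x̄ = 7.5 cm.
All pieces are centred on the centroidal y-axis, so I = ΣĪ = 1125.7 cm⁴.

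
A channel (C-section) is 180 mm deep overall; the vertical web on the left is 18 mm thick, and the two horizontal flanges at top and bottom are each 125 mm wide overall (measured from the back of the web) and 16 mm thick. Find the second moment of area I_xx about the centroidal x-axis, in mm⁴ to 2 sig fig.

Treat the section as a set of non-overlapping primitives; coordinates are from the bounding-box lower-left.
Web: 18 × 180, A = 3 240 mm², y = 90 mm, Ī = 8 748 000 mm⁴.
Top flange (beyond web): 107 × 16, A = 1 712 mm², y = 172 mm, Ī = 36 523 mm⁴.
Bottom flange (beyond web): 107 × 16, A = 1 712 mm², y = 8 mm, Ī = 36 523 mm⁴.
By symmetry the centroid is at mid-height, ȳ = 90 mm.
Transfer each piece to the centroidal x-axis using Ī + A·d² with d = y − 90:
  web: d = 0 mm → contributes +8 748 000 mm⁴
  top flange (beyond web): d = 82 mm → contributes +11 548 011 mm⁴
  bottom flange (beyond web): d = -82 mm → contributes +11 548 011 mm⁴
Total I = 31 844 021 mm⁴.

I_xx ≈ 3.2 × 10⁷ mm⁴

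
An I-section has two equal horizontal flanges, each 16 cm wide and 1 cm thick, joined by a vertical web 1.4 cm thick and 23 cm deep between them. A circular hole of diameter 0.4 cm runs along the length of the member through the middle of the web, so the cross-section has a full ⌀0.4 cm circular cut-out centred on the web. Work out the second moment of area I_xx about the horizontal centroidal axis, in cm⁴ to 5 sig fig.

Break the section into simple shapes (no overlaps), measuring from the bottom-left corner of the bounding box.
Bottom flange: 16 × 1, A = 16 cm², y = 0.5 cm, Ī = 1.333333 cm⁴.
Web: 1.4 × 23, A = 32.2 cm², y = 12.5 cm, Ī = 1419.483 cm⁴.
Top flange: 16 × 1, A = 16 cm², y = 24.5 cm, Ī = 1.333333 cm⁴.
Hole (subtracted): ⌀0.4, A = 0.1256637 cm², y = 12.5 cm, Ī = 0.001256637 cm⁴.
By symmetry the centroid is at mid-height, ȳ = 12.5 cm.
Transfer each piece to the horizontal centroidal axis using Ī + A·d² with d = y − 12.5:
  bottom flange: d = -12 cm → contributes +2305.333 cm⁴
  web: d = 0 cm → contributes +1419.483 cm⁴
  top flange: d = 12 cm → contributes +2305.333 cm⁴
  hole: d = 0 cm → contributes −0.001256637 cm⁴
Total I = 6030.149 cm⁴.

I_xx ≈ 6030.1 cm⁴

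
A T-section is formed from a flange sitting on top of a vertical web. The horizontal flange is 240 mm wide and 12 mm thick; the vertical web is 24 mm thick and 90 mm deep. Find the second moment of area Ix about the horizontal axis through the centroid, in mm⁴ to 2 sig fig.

Split into non-overlapping primitives; take the origin at the lower-left of the bounding box.
Flange: 240 × 12, A = 2 880 mm², y = 96 mm, Ī = 34 560 mm⁴.
Web: 24 × 90, A = 2 160 mm², y = 45 mm, Ī = 1 458 000 mm⁴.
Centroid: ȳ = ΣA·y / ΣA = 74.14 mm.
Transfer each piece to the horizontal axis through the centroid using Ī + A·d² with d = y − 74.14:
  flange: d = 21.86 mm → contributes +1 410 436 mm⁴
  web: d = -29.14 mm → contributes +3 292 501 mm⁴
Total I = 4 702 937 mm⁴.

Ix ≈ 4.7 × 10⁶ mm⁴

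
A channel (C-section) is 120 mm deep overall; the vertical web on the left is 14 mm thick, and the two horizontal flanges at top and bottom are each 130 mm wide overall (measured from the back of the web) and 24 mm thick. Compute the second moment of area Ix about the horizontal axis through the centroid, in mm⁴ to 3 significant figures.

Decompose the section into non-overlapping parts with the origin at the bottom-left of its bounding rectangle.
Web: 14 × 120, A = 1 680 mm², y = 60 mm, Ī = 2 016 000 mm⁴.
Top flange (beyond web): 116 × 24, A = 2 784 mm², y = 108 mm, Ī = 133 632 mm⁴.
Bottom flange (beyond web): 116 × 24, A = 2 784 mm², y = 12 mm, Ī = 133 632 mm⁴.
By symmetry the centroid is at mid-height, ȳ = 60 mm.
Transfer each piece to the horizontal axis through the centroid using Ī + A·d² with d = y − 60:
  web: d = 0 mm → contributes +2 016 000 mm⁴
  top flange (beyond web): d = 48 mm → contributes +6 547 968 mm⁴
  bottom flange (beyond web): d = -48 mm → contributes +6 547 968 mm⁴
Total I = 15 111 936 mm⁴.

Ix ≈ 1.51 × 10⁷ mm⁴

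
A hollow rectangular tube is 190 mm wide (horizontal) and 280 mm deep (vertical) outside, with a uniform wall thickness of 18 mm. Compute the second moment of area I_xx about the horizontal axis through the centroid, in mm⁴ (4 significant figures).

I_xx ≈ 1.611 × 10⁸ mm⁴

Decompose the section into non-overlapping parts with the origin at the bottom-left of its bounding rectangle.
Outer rectangle: 190 × 280, A = 53 200 mm², y = 140 mm, Ī = 347 573 333 mm⁴.
Inner void (subtracted): 154 × 244, A = 37 576 mm², y = 140 mm, Ī = 186 427 061 mm⁴.
By symmetry the centroid is at mid-height, ȳ = 140 mm.
All pieces are centred on the horizontal axis through the centroid, so I = ΣĪ (holes subtracted) = 161 146 272 mm⁴.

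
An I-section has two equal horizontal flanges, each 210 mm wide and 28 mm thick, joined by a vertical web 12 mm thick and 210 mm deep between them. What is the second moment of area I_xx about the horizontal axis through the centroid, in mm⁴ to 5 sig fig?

I_xx ≈ 1.7656 × 10⁸ mm⁴

Decompose the section into non-overlapping parts with the origin at the bottom-left of its bounding rectangle.
Bottom flange: 210 × 28, A = 5 880 mm², y = 14 mm, Ī = 384 160 mm⁴.
Web: 12 × 210, A = 2 520 mm², y = 133 mm, Ī = 9 261 000 mm⁴.
Top flange: 210 × 28, A = 5 880 mm², y = 252 mm, Ī = 384 160 mm⁴.
By symmetry the centroid is at mid-height, ȳ = 133 mm.
Transfer each piece to the horizontal axis through the centroid using Ī + A·d² with d = y − 133:
  bottom flange: d = -119 mm → contributes +83 650 840 mm⁴
  web: d = 0 mm → contributes +9 261 000 mm⁴
  top flange: d = 119 mm → contributes +83 650 840 mm⁴
Total I = 176 562 680 mm⁴.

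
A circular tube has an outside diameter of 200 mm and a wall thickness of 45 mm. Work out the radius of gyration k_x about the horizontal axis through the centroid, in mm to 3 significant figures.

k_x ≈ 57.1 mm

Break the section into simple shapes (no overlaps), measuring from the bottom-left corner of the bounding box.
Outer circle: ⌀200, A = 31 416 mm², y = 100 mm, Ī = 78 539 816 mm⁴.
Bore (subtracted): ⌀110, A = 9503.3 mm², y = 100 mm, Ī = 7 186 884 mm⁴.
By symmetry the centroid is at mid-height, ȳ = 100 mm.
All pieces are centred on the horizontal axis through the centroid, so I = ΣĪ (holes subtracted) = 71 352 932 mm⁴.
Radius of gyration: k = √(I/A) = √(71 352 932 / 21 913) = 57.064 mm.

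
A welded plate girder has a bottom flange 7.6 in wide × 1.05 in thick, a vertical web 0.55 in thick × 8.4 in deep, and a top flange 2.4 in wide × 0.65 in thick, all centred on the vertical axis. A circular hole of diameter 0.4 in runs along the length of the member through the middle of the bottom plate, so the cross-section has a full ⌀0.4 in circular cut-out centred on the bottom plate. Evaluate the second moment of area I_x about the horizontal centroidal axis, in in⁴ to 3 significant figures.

Break the section into simple shapes (no overlaps), measuring from the bottom-left corner of the bounding box.
Bottom plate: 7.6 × 1.05, A = 7.98 in², y = 0.525 in, Ī = 0.73316 in⁴.
Web plate: 0.55 × 8.4, A = 4.62 in², y = 5.25 in, Ī = 27.166 in⁴.
Top plate: 2.4 × 0.65, A = 1.56 in², y = 9.775 in, Ī = 0.054925 in⁴.
Hole (subtracted): ⌀0.4, A = 0.12566 in², y = 0.525 in, Ī = 0.0012566 in⁴.
Centroid: ȳ = ΣA·y / ΣA = 3.1086 in.
Transfer each piece to the horizontal centroidal axis using Ī + A·d² with d = y − 3.1086:
  bottom plate: d = -2.5836 in → contributes +54.001 in⁴
  web plate: d = 2.1414 in → contributes +48.35 in⁴
  top plate: d = 6.6664 in → contributes +69.382 in⁴
  hole: d = -2.5836 in → contributes −0.84008 in⁴
Total I = 170.89 in⁴.

I_x ≈ 171 in⁴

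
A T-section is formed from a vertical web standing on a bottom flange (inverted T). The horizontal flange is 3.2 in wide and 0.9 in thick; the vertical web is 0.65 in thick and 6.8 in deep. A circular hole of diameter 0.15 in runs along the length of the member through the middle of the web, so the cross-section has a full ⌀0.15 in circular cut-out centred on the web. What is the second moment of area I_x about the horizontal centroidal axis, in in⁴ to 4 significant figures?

I_x ≈ 43.03 in⁴

Decompose the section into non-overlapping parts with the origin at the bottom-left of its bounding rectangle.
Flange: 3.2 × 0.9, A = 2.88 in², y = 0.45 in, Ī = 0.1944 in⁴.
Web: 0.65 × 6.8, A = 4.42 in², y = 4.3 in, Ī = 17.0317 in⁴.
Hole (subtracted): ⌀0.15, A = 0.0176715 in², y = 4.3 in, Ī = 0.0000248505 in⁴.
Centroid: ȳ = ΣA·y / ΣA = 2.77741 in.
Transfer each piece to the horizontal centroidal axis using Ī + A·d² with d = y − 2.77741:
  flange: d = -2.32741 in → contributes +15.7949 in⁴
  web: d = 1.52259 in → contributes +27.2785 in⁴
  hole: d = 1.52259 in → contributes −0.0409922 in⁴
Total I = 43.0324 in⁴.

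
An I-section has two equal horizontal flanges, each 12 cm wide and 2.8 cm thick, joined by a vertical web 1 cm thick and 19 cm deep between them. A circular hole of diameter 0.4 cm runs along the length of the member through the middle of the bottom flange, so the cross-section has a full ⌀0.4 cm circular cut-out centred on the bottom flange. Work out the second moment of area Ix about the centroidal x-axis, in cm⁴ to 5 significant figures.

Ix ≈ 8584.6 cm⁴

Break the section into simple shapes (no overlaps), measuring from the bottom-left corner of the bounding box.
Bottom flange: 12 × 2.8, A = 33.6 cm², y = 1.4 cm, Ī = 21.952 cm⁴.
Web: 1 × 19, A = 19 cm², y = 12.3 cm, Ī = 571.5833 cm⁴.
Top flange: 12 × 2.8, A = 33.6 cm², y = 23.2 cm, Ī = 21.952 cm⁴.
Hole (subtracted): ⌀0.4, A = 0.1256637 cm², y = 1.4 cm, Ī = 0.001256637 cm⁴.
Centroid: ȳ = ΣA·y / ΣA = 12.31591 cm.
Transfer each piece to the centroidal x-axis using Ī + A·d² with d = y − 12.31591:
  bottom flange: d = -10.91591 cm → contributes +4025.633 cm⁴
  web: d = -0.01591339 cm → contributes +571.5881 cm⁴
  top flange: d = 10.88409 cm → contributes +4002.32 cm⁴
  hole: d = -10.91591 cm → contributes −14.97499 cm⁴
Total I = 8584.566 cm⁴.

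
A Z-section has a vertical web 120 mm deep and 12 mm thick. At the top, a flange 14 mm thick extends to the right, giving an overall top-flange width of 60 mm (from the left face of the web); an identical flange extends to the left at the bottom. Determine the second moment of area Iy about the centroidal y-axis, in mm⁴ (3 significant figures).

Iy ≈ 1.48 × 10⁶ mm⁴

Split into non-overlapping primitives; take the origin at the lower-left of the bounding box.
Web: 12 × 120, A = 1 440 mm², x = 54 mm, Ī = 17 280 mm⁴.
Top flange (beyond web): 48 × 14, A = 672 mm², x = 84 mm, Ī = 129 024 mm⁴.
Bottom flange (beyond web): 48 × 14, A = 672 mm², x = 24 mm, Ī = 129 024 mm⁴.
Centroid: x̄ = ΣA·x / ΣA = 54 mm.
Transfer each piece to the centroidal y-axis using Ī + A·d² with d = x − 54:
  web: d = 0 mm → contributes +17 280 mm⁴
  top flange (beyond web): d = 30 mm → contributes +733 824 mm⁴
  bottom flange (beyond web): d = -30 mm → contributes +733 824 mm⁴
Total I = 1 484 928 mm⁴.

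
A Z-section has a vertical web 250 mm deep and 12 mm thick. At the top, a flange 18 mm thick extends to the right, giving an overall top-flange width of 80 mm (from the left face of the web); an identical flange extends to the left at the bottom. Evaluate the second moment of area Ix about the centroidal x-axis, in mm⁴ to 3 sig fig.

Decompose the section into non-overlapping parts with the origin at the bottom-left of its bounding rectangle.
Web: 12 × 250, A = 3 000 mm², y = 125 mm, Ī = 15 625 000 mm⁴.
Top flange (beyond web): 68 × 18, A = 1 224 mm², y = 241 mm, Ī = 33 048 mm⁴.
Bottom flange (beyond web): 68 × 18, A = 1 224 mm², y = 9 mm, Ī = 33 048 mm⁴.
Centroid: ȳ = ΣA·y / ΣA = 125 mm.
Transfer each piece to the centroidal x-axis using Ī + A·d² with d = y − 125:
  web: d = 0 mm → contributes +15 625 000 mm⁴
  top flange (beyond web): d = 116 mm → contributes +16 503 192 mm⁴
  bottom flange (beyond web): d = -116 mm → contributes +16 503 192 mm⁴
Total I = 48 631 384 mm⁴.

Ix ≈ 4.86 × 10⁷ mm⁴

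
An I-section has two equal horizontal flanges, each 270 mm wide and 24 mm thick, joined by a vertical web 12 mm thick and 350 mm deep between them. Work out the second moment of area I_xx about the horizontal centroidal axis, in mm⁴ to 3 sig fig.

Split into non-overlapping primitives; take the origin at the lower-left of the bounding box.
Bottom flange: 270 × 24, A = 6 480 mm², y = 12 mm, Ī = 311 040 mm⁴.
Web: 12 × 350, A = 4 200 mm², y = 199 mm, Ī = 42 875 000 mm⁴.
Top flange: 270 × 24, A = 6 480 mm², y = 386 mm, Ī = 311 040 mm⁴.
By symmetry the centroid is at mid-height, ȳ = 199 mm.
Transfer each piece to the horizontal centroidal axis using Ī + A·d² with d = y − 199:
  bottom flange: d = -187 mm → contributes +226 910 160 mm⁴
  web: d = 0 mm → contributes +42 875 000 mm⁴
  top flange: d = 187 mm → contributes +226 910 160 mm⁴
Total I = 496 695 320 mm⁴.

I_xx ≈ 4.97 × 10⁸ mm⁴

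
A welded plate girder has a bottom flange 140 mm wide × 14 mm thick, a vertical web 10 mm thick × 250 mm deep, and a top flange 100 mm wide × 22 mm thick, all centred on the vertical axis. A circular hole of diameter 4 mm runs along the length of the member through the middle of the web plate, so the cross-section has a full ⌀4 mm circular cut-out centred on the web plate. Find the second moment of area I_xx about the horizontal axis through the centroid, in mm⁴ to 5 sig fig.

I_xx ≈ 8.7737 × 10⁷ mm⁴

Split into non-overlapping primitives; take the origin at the lower-left of the bounding box.
Bottom plate: 140 × 14, A = 1 960 mm², y = 7 mm, Ī = 32013.33 mm⁴.
Web plate: 10 × 250, A = 2 500 mm², y = 139 mm, Ī = 13 020 833 mm⁴.
Top plate: 100 × 22, A = 2 200 mm², y = 275 mm, Ī = 88733.33 mm⁴.
Hole (subtracted): ⌀4, A = 12.56637 mm², y = 139 mm, Ī = 12.56637 mm⁴.
Centroid: ȳ = ΣA·y / ΣA = 145.0896 mm.
Transfer each piece to the horizontal axis through the centroid using Ī + A·d² with d = y − 145.0896:
  bottom plate: d = -138.0896 mm → contributes +37 406 722 mm⁴
  web plate: d = -6.089568 mm → contributes +13 113 540 mm⁴
  top plate: d = 129.9104 mm → contributes +37 217 518 mm⁴
  hole: d = -6.089568 mm → contributes −478.5631 mm⁴
Total I = 87 737 302 mm⁴.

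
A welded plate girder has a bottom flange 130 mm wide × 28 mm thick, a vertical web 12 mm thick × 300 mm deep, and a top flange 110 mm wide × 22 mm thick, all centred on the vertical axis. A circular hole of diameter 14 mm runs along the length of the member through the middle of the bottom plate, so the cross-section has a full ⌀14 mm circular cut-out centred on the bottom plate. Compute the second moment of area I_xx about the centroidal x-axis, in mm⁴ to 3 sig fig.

Break the section into simple shapes (no overlaps), measuring from the bottom-left corner of the bounding box.
Bottom plate: 130 × 28, A = 3 640 mm², y = 14 mm, Ī = 237 813 mm⁴.
Web plate: 12 × 300, A = 3 600 mm², y = 178 mm, Ī = 27 000 000 mm⁴.
Top plate: 110 × 22, A = 2 420 mm², y = 339 mm, Ī = 97 607 mm⁴.
Hole (subtracted): ⌀14, A = 153.94 mm², y = 14 mm, Ī = 1885.7 mm⁴.
Centroid: ȳ = ΣA·y / ΣA = 158.84 mm.
Transfer each piece to the centroidal x-axis using Ī + A·d² with d = y − 158.84:
  bottom plate: d = -144.84 mm → contributes +76 604 668 mm⁴
  web plate: d = 19.156 mm → contributes +28 320 971 mm⁴
  top plate: d = 180.16 mm → contributes +78 641 209 mm⁴
  hole: d = -144.84 mm → contributes −3 231 491 mm⁴
Total I = 180 335 357 mm⁴.

I_xx ≈ 1.80 × 10⁸ mm⁴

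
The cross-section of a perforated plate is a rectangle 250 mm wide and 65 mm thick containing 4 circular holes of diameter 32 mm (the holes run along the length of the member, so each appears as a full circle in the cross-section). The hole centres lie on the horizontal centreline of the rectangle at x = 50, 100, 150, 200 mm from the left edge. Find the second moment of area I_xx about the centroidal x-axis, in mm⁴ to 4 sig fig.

Decompose the section into non-overlapping parts with the origin at the bottom-left of its bounding rectangle.
Plate: 250 × 65, A = 16 250 mm², y = 32.5 mm, Ī = 5 721 354 mm⁴.
Hole 1 (subtracted): ⌀32, A = 804.248 mm², y = 32.5 mm, Ī = 51471.9 mm⁴.
Hole 2 (subtracted): ⌀32, A = 804.248 mm², y = 32.5 mm, Ī = 51471.9 mm⁴.
Hole 3 (subtracted): ⌀32, A = 804.248 mm², y = 32.5 mm, Ī = 51471.9 mm⁴.
Hole 4 (subtracted): ⌀32, A = 804.248 mm², y = 32.5 mm, Ī = 51471.9 mm⁴.
By symmetry the centroid is at mid-height, ȳ = 32.5 mm.
All pieces are centred on the centroidal x-axis, so I = ΣĪ (holes subtracted) = 5 515 467 mm⁴.

I_xx ≈ 5.515 × 10⁶ mm⁴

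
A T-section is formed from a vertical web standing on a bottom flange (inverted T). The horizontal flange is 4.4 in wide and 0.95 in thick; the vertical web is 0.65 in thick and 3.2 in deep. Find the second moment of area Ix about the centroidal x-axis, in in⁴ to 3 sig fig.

Split into non-overlapping primitives; take the origin at the lower-left of the bounding box.
Flange: 4.4 × 0.95, A = 4.18 in², y = 0.475 in, Ī = 0.31437 in⁴.
Web: 0.65 × 3.2, A = 2.08 in², y = 2.55 in, Ī = 1.7749 in⁴.
Centroid: ȳ = ΣA·y / ΣA = 1.1645 in.
Transfer each piece to the centroidal x-axis using Ī + A·d² with d = y − 1.1645:
  flange: d = -0.68946 in → contributes +2.3013 in⁴
  web: d = 1.3855 in → contributes +5.768 in⁴
Total I = 8.0693 in⁴.

Ix ≈ 8.07 in⁴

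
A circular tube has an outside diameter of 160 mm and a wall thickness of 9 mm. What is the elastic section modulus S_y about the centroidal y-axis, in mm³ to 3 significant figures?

Decompose the section into non-overlapping parts with the origin at the bottom-left of its bounding rectangle.
Outer circle: ⌀160, A = 20 106 mm², x = 80 mm, Ī = 32 169 909 mm⁴.
Bore (subtracted): ⌀142, A = 15 837 mm², x = 80 mm, Ī = 19 958 288 mm⁴.
By symmetry the centroid is at mid-width, x̄ = 80 mm.
All pieces are centred on the centroidal y-axis, so I = ΣĪ (holes subtracted) = 12 211 621 mm⁴.
Extreme fibre distance c = 80 mm; S = I/c = 152 645 mm³.

S_y ≈ 1.53 × 10⁵ mm³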